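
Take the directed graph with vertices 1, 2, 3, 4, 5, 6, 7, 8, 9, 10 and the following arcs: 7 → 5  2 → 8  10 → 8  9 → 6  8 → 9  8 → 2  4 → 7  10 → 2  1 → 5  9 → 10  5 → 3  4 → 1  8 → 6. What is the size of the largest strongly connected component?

4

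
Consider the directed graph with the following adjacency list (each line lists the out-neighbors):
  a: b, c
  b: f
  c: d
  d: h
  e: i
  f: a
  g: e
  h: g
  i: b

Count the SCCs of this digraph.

1

{a, b, c, d, e, f, g, h, i} are all mutually reachable — one SCC of size 9.
That gives 1 strongly connected component.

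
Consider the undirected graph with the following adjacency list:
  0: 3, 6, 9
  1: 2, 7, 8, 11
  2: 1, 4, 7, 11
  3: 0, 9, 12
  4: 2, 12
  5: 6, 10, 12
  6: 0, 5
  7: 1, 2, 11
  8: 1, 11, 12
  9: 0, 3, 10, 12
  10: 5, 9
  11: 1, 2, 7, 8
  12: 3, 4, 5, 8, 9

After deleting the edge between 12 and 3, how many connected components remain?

1

12 and 3 are still connected via 12-9-3, so the component count stays at 1.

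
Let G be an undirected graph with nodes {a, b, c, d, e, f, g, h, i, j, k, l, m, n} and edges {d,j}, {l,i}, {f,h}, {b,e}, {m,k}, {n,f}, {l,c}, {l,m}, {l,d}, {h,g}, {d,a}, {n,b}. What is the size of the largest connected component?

Starting from b we can reach b, e, f, g, h, n. That is one component of size 6.
Starting from a we can reach a, c, d, i, j, k, l, m. That is one component of size 8.
The largest has 8 vertices.

8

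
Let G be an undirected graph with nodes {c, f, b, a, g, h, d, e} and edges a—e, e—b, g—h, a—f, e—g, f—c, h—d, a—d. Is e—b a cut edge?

Removing e—b leaves no path between e and b: the component count goes from 1 to 2. So it is a bridge.

Yes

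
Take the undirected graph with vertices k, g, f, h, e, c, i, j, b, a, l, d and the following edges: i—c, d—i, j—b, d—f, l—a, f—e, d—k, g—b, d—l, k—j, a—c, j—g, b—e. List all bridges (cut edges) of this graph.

none

The edges on the cycle j-g-b-j are not bridges since each lies on that cycle.
Every edge lies on some cycle, so there are no bridges.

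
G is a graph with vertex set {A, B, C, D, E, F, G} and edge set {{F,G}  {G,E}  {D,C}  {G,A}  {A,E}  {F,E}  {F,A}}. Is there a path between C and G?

The component containing C is {C, D}, and G is not in it.

No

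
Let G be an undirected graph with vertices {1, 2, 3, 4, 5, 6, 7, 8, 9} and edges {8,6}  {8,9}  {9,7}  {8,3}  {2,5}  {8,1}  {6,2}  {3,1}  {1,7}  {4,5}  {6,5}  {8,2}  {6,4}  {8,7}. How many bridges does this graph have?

The edges on the cycle 6-4-5-6 are not bridges since each lies on that cycle.
Every edge lies on some cycle, so there are no bridges.

0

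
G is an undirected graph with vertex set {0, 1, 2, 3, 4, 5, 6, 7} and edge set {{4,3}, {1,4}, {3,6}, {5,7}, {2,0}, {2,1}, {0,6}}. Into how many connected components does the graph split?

2

Starting from 5 we can reach 5, 7. That is one component of size 2.
Starting from 0 we can reach 0, 1, 2, 3, 4, 6. That is one component of size 6.
Total: 2 components.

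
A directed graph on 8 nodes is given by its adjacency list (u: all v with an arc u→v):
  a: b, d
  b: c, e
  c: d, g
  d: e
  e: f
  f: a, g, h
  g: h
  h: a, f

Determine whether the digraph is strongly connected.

From f we can reach every vertex (a, b, c, d, e, f, g, h), and every vertex can reach f (a, b, c, d, e, f, g, h). So the whole graph is one strongly connected component.

Yes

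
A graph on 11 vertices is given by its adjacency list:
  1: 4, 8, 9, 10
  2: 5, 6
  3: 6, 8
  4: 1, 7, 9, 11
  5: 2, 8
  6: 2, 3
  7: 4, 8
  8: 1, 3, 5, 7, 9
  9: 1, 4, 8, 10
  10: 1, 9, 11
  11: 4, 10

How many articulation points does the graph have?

Removing 8 increases the component count from 1 to 2, so 8 is a cut vertex.
By contrast removing 9 leaves 1 component; it is not a cut vertex. No other vertex is a cut vertex either.

1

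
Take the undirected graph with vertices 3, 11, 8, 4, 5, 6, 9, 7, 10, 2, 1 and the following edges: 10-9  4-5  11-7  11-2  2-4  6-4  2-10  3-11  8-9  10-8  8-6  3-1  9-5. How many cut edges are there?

4

The edges on the cycle 8-6-4-5-9-8 are not bridges since each lies on that cycle.
But removing 3-11 disconnects 3 from 11; removing 7-11 disconnects 7 from 11; removing 11-2 disconnects 11 from 2; removing 1-3 disconnects 1 from 3 — these are bridges.
That makes 4 bridges.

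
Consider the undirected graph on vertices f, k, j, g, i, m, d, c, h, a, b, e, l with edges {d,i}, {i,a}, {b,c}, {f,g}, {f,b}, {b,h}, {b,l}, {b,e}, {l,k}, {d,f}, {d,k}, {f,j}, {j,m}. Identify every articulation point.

b, d, f, i, j

Removing b increases the component count from 1 to 4, so b is a cut vertex.
Removing d increases the component count from 1 to 2, so d is a cut vertex.
Removing f increases the component count from 1 to 3, so f is a cut vertex.
Likewise i, j are cut vertices.
By contrast removing a leaves 1 component; it is not a cut vertex. No other vertex is a cut vertex either.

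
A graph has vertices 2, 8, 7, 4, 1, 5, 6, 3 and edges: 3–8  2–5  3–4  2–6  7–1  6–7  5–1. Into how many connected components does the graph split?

Starting from 3 we can reach 3, 4, 8. That is one component of size 3.
Starting from 1 we can reach 1, 2, 5, 6, 7. That is one component of size 5.
Total: 2 components.

2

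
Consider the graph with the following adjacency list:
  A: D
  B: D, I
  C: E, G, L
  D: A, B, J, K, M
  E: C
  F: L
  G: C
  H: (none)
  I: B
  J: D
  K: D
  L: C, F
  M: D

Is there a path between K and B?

Yes

From K we can reach A, B, D, I, J, K, M, which includes B.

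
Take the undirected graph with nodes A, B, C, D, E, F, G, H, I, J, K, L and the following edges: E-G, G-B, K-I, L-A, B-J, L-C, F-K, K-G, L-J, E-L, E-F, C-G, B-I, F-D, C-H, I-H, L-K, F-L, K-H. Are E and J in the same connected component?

Yes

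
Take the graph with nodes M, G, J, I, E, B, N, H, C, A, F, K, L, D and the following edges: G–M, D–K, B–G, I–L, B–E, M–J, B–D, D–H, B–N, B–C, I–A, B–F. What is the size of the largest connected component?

Starting from A we can reach A, I, L. That is one component of size 3.
Starting from B we can reach B, C, D, E, F, G, H, J, K, M, N. That is one component of size 11.
The largest has 11 vertices.

11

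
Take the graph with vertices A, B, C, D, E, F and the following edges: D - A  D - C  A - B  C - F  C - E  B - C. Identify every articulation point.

Removing C increases the component count from 1 to 3, so C is a cut vertex.
By contrast removing D leaves 1 component; it is not a cut vertex. No other vertex is a cut vertex either.

C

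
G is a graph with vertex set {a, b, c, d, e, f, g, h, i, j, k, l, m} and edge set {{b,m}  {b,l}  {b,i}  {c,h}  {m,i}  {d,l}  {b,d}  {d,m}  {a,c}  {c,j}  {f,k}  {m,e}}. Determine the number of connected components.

g is isolated — a component by itself.
Starting from f we can reach f, k. That is one component of size 2.
Starting from a we can reach a, c, h, j. That is one component of size 4.
Starting from b we can reach b, d, e, i, l, m. That is one component of size 6.
Total: 4 components.

4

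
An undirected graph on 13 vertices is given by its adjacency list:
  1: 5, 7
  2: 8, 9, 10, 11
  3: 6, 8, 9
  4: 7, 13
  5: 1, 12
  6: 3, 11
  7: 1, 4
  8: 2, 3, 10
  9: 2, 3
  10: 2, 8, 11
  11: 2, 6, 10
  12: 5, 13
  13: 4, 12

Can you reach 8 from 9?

Yes

From 9 we can reach 2, 3, 6, 8, 9, 10, 11, which includes 8.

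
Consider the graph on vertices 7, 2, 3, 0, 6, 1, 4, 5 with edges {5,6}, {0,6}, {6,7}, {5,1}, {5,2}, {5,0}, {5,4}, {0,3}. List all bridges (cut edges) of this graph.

0-3, 1-5, 2-5, 4-5, 6-7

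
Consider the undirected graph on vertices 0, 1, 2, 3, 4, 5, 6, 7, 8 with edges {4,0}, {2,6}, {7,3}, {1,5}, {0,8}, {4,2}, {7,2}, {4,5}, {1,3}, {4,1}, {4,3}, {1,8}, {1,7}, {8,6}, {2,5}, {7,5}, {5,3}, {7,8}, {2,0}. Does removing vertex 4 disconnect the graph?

No

Deleting 4 leaves 1 component (was 1) (its neighbors 0, 1, 2, 3, 5 remain connected to each other), so 4 is not a cut vertex.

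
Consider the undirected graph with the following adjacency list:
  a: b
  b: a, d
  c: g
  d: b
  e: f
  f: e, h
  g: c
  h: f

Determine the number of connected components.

3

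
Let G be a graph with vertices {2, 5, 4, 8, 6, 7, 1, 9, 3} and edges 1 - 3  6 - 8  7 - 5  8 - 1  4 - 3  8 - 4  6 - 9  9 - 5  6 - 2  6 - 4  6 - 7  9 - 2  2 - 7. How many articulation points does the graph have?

Removing 6 increases the component count from 1 to 2, so 6 is a cut vertex.
By contrast removing 2 leaves 1 component; it is not a cut vertex. No other vertex is a cut vertex either.

1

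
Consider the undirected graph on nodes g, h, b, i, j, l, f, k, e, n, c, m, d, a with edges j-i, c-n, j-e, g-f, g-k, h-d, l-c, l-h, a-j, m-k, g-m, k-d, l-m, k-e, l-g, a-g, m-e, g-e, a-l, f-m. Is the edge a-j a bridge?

After removing a-j, the path a-g-e-j still connects them, so the edge is not a bridge.

No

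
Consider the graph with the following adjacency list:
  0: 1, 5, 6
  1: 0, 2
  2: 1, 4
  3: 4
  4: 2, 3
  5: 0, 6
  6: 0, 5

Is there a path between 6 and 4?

From 6 we can reach 0, 1, 2, 3, 4, 5, 6, which includes 4.

Yes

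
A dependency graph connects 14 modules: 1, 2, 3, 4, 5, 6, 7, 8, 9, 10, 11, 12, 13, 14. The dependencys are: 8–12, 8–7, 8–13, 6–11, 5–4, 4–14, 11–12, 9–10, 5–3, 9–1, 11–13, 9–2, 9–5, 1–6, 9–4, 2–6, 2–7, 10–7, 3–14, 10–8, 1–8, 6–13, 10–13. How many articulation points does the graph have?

1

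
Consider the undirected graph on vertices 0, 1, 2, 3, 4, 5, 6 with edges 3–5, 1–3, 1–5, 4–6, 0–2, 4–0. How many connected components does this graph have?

Starting from 1 we can reach 1, 3, 5. That is one component of size 3.
Starting from 0 we can reach 0, 2, 4, 6. That is one component of size 4.
Total: 2 components.

2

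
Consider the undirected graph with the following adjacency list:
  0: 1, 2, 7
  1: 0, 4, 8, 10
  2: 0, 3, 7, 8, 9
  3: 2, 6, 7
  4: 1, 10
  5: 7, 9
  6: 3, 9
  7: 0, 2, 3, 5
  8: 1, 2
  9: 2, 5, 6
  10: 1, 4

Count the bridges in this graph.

The edges on the cycle 1-4-10-1 are not bridges since each lies on that cycle.
Every edge lies on some cycle, so there are no bridges.

0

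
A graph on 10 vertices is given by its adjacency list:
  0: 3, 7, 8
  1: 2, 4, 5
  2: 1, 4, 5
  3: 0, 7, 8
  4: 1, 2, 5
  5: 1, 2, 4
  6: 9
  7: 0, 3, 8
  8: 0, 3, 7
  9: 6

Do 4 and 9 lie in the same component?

The component containing 4 is {1, 2, 4, 5}, and 9 is not in it.

No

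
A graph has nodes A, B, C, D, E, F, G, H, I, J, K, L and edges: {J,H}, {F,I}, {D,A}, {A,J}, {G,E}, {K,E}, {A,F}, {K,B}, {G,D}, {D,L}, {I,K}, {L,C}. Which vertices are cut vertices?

A, D, J, K, L

Removing A increases the component count from 1 to 2, so A is a cut vertex.
Removing D increases the component count from 1 to 2, so D is a cut vertex.
Removing J increases the component count from 1 to 2, so J is a cut vertex.
Likewise K, L are cut vertices.
By contrast removing B leaves 1 component; it is not a cut vertex. No other vertex is a cut vertex either.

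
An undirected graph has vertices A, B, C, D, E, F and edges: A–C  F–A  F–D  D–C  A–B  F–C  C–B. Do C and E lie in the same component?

No

The component containing C is {A, B, C, D, F}, and E is not in it.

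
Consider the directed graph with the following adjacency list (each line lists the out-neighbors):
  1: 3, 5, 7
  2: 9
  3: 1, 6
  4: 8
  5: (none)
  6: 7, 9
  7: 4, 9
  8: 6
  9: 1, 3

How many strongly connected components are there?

3

{1, 3, 4, 6, 7, 8, 9} are all mutually reachable — one SCC of size 7.
{5} is an SCC by itself.
{2} is an SCC by itself.
That gives 3 strongly connected components.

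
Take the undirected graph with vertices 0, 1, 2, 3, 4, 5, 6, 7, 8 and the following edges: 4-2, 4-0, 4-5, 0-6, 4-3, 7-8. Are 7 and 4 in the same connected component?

No

The component containing 7 is {7, 8}, and 4 is not in it.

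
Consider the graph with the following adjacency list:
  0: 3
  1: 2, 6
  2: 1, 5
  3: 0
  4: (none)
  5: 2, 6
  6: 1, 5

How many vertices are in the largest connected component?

4 is isolated — a component by itself.
Starting from 0 we can reach 0, 3. That is one component of size 2.
Starting from 1 we can reach 1, 2, 5, 6. That is one component of size 4.
The largest has 4 vertices.

4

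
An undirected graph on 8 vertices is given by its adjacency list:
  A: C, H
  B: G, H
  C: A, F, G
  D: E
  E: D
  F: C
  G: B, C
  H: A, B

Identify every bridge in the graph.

C-F, D-E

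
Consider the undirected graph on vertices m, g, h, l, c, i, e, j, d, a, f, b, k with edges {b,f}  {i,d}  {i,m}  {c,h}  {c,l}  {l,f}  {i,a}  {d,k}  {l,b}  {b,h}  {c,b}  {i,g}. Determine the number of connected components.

e is isolated — a component by itself.
j is isolated — a component by itself.
Starting from b we can reach b, c, f, h, l. That is one component of size 5.
Starting from a we can reach a, d, g, i, k, m. That is one component of size 6.
Total: 4 components.

4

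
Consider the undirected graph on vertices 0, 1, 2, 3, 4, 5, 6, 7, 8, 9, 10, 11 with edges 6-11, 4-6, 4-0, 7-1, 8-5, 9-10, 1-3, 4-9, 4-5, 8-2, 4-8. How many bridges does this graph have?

8

The edges on the cycle 4-8-5-4 are not bridges since each lies on that cycle.
But removing 7-1 disconnects 7 from 1; removing 6-11 disconnects 6 from 11; removing 4-6 disconnects 4 from 6; removing 4-9 disconnects 4 from 9 — these are bridges.
In total 8 edges are bridges.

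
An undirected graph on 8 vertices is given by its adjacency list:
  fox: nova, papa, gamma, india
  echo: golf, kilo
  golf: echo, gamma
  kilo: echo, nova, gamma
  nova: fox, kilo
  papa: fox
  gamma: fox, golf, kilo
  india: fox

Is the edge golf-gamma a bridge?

After removing golf-gamma, the path golf-echo-kilo-gamma still connects them, so the edge is not a bridge.

No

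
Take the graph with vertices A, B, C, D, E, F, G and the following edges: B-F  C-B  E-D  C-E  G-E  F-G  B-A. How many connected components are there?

1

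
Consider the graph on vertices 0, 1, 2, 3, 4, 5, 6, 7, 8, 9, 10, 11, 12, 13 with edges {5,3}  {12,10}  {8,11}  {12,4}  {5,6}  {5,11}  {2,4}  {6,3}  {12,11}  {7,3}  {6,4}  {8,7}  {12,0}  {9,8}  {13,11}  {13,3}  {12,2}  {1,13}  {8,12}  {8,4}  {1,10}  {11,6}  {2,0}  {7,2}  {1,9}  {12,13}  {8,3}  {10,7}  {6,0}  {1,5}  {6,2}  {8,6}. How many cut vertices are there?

Removing 5, for instance, still leaves 1 component. No single vertex removal increases the component count — the graph has no articulation points.

0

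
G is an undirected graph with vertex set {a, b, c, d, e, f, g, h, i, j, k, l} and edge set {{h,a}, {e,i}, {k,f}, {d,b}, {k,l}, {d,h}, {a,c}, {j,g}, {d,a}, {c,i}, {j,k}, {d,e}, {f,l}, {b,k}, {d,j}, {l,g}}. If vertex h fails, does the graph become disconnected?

Deleting h leaves 1 component (was 1) (its neighbors a, d remain connected to each other), so h is not a cut vertex.

No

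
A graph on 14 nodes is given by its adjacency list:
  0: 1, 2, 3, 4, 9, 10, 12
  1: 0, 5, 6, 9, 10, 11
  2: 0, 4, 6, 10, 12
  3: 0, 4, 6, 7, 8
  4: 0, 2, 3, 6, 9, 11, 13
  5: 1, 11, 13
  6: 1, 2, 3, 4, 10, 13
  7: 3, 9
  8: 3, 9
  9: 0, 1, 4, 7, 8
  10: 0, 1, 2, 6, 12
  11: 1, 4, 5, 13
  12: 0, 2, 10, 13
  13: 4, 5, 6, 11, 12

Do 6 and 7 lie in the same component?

From 6 we can reach 0, 1, 2, 3, 4, 5, 6, 7, 8, 9, 10, 11, 12, 13, which includes 7.

Yes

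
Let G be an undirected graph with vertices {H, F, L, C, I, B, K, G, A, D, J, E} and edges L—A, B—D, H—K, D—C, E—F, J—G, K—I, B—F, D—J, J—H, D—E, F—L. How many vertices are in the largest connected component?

Starting from A we can reach A, B, C, D, E, F, G, H, I, J, K, L. That is one component of size 12.
The largest has 12 vertices.

12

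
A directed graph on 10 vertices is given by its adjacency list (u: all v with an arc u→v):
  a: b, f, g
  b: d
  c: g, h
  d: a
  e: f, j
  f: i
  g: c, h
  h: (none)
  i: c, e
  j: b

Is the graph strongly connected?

No

There is no directed path from h to c, so the graph is not strongly connected.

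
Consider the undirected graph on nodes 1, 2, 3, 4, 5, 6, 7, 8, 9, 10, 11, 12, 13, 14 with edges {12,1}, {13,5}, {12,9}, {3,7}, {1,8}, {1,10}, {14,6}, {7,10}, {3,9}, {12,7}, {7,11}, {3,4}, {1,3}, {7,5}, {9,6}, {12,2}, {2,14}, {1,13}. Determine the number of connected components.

1

Starting from 1 we can reach 1, 2, 3, 4, 5, 6, 7, 8, 9, 10, 11, 12, 13, 14. That is one component of size 14.
Total: 1 component.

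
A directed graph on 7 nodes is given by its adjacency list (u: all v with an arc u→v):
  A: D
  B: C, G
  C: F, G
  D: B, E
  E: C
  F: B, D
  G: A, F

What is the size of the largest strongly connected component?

7

{A, B, C, D, E, F, G} are all mutually reachable — one SCC of size 7.
The largest has 7 vertices.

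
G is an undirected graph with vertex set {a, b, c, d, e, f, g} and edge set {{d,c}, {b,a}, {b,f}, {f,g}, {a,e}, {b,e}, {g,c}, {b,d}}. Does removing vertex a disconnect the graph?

No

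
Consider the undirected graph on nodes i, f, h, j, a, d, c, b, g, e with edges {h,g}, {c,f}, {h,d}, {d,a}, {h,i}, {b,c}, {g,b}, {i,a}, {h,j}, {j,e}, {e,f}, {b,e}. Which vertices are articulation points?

Removing h increases the component count from 1 to 2, so h is a cut vertex.
By contrast removing a leaves 1 component; it is not a cut vertex. No other vertex is a cut vertex either.

h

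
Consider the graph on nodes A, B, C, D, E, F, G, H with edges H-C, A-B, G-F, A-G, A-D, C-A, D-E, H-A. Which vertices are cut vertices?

A, D, G

Removing A increases the component count from 1 to 4, so A is a cut vertex.
Removing D increases the component count from 1 to 2, so D is a cut vertex.
Removing G increases the component count from 1 to 2, so G is a cut vertex.
By contrast removing H leaves 1 component; it is not a cut vertex. No other vertex is a cut vertex either.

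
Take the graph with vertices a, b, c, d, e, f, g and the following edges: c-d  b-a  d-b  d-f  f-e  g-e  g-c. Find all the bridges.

The edges on the cycle g-c-d-f-e-g are not bridges since each lies on that cycle.
But removing b-a disconnects b from a; removing d-b disconnects d from b — these are bridges.

a-b, b-d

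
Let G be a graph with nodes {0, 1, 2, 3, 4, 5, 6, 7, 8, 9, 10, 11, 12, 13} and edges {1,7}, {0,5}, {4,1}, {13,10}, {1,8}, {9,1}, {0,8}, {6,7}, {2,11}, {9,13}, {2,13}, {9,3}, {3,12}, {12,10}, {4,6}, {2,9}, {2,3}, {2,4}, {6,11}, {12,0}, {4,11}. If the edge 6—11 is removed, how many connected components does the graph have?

1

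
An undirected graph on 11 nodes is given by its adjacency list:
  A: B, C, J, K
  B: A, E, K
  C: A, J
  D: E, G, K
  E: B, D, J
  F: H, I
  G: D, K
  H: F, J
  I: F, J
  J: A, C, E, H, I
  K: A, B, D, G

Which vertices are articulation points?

Removing J increases the component count from 1 to 2, so J is a cut vertex.
By contrast removing G leaves 1 component; it is not a cut vertex. No other vertex is a cut vertex either.

J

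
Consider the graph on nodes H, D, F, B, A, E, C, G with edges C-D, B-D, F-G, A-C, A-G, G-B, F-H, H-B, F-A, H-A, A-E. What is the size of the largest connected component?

8

Starting from A we can reach A, B, C, D, E, F, G, H. That is one component of size 8.
The largest has 8 vertices.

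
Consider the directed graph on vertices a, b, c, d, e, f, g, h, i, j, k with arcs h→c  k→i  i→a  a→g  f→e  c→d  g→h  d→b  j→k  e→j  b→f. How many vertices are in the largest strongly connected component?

11

{a, b, c, d, e, f, g, h, i, j, k} are all mutually reachable — one SCC of size 11.
The largest has 11 vertices.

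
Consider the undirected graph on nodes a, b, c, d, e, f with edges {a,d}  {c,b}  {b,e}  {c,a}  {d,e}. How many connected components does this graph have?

2

f is isolated — a component by itself.
Starting from a we can reach a, b, c, d, e. That is one component of size 5.
Total: 2 components.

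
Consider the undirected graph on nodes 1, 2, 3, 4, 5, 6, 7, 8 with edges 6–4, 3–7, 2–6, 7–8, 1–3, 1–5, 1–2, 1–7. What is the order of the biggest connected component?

8

Starting from 1 we can reach 1, 2, 3, 4, 5, 6, 7, 8. That is one component of size 8.
The largest has 8 vertices.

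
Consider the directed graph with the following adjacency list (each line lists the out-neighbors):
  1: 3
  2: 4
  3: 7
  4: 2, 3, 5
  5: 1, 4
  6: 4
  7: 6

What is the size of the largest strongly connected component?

{1, 2, 3, 4, 5, 6, 7} are all mutually reachable — one SCC of size 7.
The largest has 7 vertices.

7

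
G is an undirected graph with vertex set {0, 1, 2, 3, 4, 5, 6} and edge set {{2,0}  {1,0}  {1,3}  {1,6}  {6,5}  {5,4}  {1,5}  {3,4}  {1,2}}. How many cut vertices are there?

Removing 1 increases the component count from 1 to 2, so 1 is a cut vertex.
By contrast removing 0 leaves 1 component; it is not a cut vertex. No other vertex is a cut vertex either.

1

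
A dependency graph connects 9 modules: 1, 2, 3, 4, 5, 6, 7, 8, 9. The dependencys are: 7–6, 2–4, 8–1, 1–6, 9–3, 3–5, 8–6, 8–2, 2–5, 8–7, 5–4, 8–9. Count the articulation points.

Removing 8 increases the component count from 1 to 2, so 8 is a cut vertex.
By contrast removing 4 leaves 1 component; it is not a cut vertex. No other vertex is a cut vertex either.

1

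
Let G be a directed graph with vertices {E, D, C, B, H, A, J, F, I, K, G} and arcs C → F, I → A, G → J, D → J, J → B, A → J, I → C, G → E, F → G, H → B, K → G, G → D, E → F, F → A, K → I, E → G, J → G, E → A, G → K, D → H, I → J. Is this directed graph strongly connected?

There is no directed path from H to E, so the graph is not strongly connected.

No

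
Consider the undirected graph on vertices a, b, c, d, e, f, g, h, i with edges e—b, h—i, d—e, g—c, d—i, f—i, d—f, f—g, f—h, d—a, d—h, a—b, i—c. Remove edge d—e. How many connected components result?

1

d and e are still connected via d-a-b-e, so the component count stays at 1.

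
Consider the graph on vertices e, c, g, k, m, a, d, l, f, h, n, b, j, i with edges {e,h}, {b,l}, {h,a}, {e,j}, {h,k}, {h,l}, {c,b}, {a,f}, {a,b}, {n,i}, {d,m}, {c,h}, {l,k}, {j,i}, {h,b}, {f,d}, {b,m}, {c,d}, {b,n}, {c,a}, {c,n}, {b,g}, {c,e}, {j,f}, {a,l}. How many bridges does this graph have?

1

The edges on the cycle h-l-k-h are not bridges since each lies on that cycle.
But removing g - b disconnects g from b — this is a bridge.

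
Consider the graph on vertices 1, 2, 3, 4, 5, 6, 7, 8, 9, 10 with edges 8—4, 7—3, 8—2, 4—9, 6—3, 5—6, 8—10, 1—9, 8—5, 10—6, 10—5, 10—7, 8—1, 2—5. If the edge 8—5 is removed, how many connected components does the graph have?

8 and 5 are still connected via 8-10-5, so the component count stays at 1.

1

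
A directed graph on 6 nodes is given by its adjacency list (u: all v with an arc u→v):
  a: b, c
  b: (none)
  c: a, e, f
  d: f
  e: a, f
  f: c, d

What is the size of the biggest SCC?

5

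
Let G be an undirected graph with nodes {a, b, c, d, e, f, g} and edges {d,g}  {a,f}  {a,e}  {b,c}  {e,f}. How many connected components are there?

Starting from d we can reach d, g. That is one component of size 2.
Starting from b we can reach b, c. That is one component of size 2.
Starting from a we can reach a, e, f. That is one component of size 3.
Total: 3 components.

3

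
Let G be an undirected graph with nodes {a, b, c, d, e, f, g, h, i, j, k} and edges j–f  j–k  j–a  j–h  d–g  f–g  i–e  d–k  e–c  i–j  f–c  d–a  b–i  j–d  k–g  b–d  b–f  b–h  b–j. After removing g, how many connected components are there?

1

With g gone, the remaining components are: {a, b, c, d, e, f, h, i, j, k}.
That is 1 component.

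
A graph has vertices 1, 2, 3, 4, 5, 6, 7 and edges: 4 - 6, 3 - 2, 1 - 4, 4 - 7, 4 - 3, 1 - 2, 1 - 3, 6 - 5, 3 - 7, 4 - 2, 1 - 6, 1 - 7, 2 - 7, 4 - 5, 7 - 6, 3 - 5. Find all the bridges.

none

The edges on the cycle 1-4-2-1 are not bridges since each lies on that cycle.
Every edge lies on some cycle, so there are no bridges.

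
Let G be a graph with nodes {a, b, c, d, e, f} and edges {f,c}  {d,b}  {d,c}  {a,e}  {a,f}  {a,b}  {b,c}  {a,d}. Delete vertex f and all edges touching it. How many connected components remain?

With f gone, the remaining components are: {a, b, c, d, e}.
That is 1 component.

1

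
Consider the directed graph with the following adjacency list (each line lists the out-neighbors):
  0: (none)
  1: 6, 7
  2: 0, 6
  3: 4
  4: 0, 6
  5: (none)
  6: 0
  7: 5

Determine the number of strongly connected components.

{3} is an SCC by itself.
{7} is an SCC by itself.
{6} is an SCC by itself.
{2} is an SCC by itself.
{5} is an SCC by itself.
(and 3 more singleton SCCs)
That gives 8 strongly connected components.

8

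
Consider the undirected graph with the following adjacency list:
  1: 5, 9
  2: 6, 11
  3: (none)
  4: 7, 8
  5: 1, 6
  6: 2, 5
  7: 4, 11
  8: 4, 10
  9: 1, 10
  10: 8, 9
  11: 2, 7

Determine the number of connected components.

3 is isolated — a component by itself.
Starting from 1 we can reach 1, 2, 4, 5, 6, 7, 8, 9, 10, 11. That is one component of size 10.
Total: 2 components.

2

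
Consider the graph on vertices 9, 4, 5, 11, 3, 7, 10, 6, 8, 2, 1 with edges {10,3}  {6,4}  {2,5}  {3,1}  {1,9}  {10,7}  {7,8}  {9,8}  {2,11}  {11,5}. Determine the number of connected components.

Starting from 4 we can reach 4, 6. That is one component of size 2.
Starting from 2 we can reach 2, 5, 11. That is one component of size 3.
Starting from 1 we can reach 1, 3, 7, 8, 9, 10. That is one component of size 6.
Total: 3 components.

3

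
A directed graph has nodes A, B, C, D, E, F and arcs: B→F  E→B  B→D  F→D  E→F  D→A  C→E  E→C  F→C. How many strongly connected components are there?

3

{B, C, E, F} are all mutually reachable — one SCC of size 4.
{A} is an SCC by itself.
{D} is an SCC by itself.
That gives 3 strongly connected components.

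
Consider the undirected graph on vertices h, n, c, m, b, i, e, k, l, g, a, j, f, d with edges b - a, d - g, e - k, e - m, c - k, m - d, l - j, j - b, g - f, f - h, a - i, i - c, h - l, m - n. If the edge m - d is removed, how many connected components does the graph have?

m and d are still connected via m-e-k-c-i-a-b-j-l-h-f-g-d, so the component count stays at 1.

1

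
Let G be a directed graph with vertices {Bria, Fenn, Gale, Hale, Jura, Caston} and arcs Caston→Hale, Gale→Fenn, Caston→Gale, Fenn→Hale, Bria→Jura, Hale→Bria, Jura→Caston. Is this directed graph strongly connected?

Yes

From Gale we can reach every vertex (Bria, Fenn, Gale, Hale, Jura, Caston), and every vertex can reach Gale (Bria, Fenn, Gale, Hale, Jura, Caston). So the whole graph is one strongly connected component.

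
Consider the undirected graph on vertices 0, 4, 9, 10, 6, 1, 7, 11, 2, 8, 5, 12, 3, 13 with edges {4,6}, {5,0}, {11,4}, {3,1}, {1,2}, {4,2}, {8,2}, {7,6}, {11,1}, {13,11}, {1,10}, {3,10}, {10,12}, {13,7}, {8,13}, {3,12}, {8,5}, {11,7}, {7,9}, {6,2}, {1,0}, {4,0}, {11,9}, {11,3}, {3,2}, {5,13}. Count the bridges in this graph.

0

The edges on the cycle 8-5-0-4-11-13-8 are not bridges since each lies on that cycle.
Every edge lies on some cycle, so there are no bridges.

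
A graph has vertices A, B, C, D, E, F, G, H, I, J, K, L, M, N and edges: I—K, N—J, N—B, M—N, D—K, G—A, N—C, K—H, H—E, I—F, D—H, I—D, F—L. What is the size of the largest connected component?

7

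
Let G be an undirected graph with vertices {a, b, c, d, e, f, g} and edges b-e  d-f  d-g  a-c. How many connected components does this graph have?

3

Starting from b we can reach b, e. That is one component of size 2.
Starting from a we can reach a, c. That is one component of size 2.
Starting from d we can reach d, f, g. That is one component of size 3.
Total: 3 components.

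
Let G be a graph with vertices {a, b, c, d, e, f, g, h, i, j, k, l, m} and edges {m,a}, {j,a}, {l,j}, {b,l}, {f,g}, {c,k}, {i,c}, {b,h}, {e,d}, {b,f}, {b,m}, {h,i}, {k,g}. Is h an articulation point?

Deleting h leaves 2 components (was 2), so h is not a cut vertex.

No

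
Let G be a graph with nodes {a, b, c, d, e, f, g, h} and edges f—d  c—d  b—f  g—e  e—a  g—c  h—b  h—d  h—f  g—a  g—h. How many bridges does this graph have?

0

The edges on the cycle g-e-a-g are not bridges since each lies on that cycle.
Every edge lies on some cycle, so there are no bridges.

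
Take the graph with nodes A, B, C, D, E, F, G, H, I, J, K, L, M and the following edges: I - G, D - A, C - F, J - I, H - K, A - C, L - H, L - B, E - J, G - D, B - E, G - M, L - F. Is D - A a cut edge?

No

After removing D - A, the path D-G-I-J-E-B-L-F-C-A still connects them, so the edge is not a bridge.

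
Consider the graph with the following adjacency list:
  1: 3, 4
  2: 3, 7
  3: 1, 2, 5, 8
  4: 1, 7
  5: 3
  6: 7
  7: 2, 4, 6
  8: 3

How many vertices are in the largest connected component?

Starting from 1 we can reach 1, 2, 3, 4, 5, 6, 7, 8. That is one component of size 8.
The largest has 8 vertices.

8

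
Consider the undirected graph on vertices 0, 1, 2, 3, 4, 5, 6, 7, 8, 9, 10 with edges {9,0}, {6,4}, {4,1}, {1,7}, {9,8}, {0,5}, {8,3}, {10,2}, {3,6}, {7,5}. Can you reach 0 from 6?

From 6 we can reach 0, 1, 3, 4, 5, 6, 7, 8, 9, which includes 0.

Yes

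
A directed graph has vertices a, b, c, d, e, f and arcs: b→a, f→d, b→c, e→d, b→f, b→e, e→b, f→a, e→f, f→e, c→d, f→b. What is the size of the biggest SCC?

3

{b, e, f} are all mutually reachable — one SCC of size 3.
{a} is an SCC by itself.
{c} is an SCC by itself.
{d} is an SCC by itself.
The largest has 3 vertices.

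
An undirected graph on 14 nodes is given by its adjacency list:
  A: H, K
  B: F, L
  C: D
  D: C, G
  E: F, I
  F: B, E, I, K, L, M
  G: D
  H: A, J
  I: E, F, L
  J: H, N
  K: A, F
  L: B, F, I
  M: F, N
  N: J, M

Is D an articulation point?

Deleting D raises the number of components from 2 to 3, so D is a cut vertex.

Yes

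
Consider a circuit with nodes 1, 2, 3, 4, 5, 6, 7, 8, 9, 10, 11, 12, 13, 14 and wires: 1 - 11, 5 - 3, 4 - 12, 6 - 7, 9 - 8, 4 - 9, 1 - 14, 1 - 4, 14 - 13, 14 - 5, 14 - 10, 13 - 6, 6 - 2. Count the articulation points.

Removing 1 increases the component count from 1 to 3, so 1 is a cut vertex.
Removing 4 increases the component count from 1 to 3, so 4 is a cut vertex.
Removing 5 increases the component count from 1 to 2, so 5 is a cut vertex.
Likewise 6, 9, 13, 14 are cut vertices.
By contrast removing 7 leaves 1 component; it is not a cut vertex. No other vertex is a cut vertex either.

7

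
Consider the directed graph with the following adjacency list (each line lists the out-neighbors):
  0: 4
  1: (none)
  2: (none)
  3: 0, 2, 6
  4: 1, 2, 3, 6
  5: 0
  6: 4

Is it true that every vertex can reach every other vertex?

No

There is no directed path from 2 to 3, so the graph is not strongly connected.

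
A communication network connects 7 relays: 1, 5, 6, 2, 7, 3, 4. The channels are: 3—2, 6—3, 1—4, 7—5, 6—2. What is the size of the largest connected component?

3

Starting from 5 we can reach 5, 7. That is one component of size 2.
Starting from 1 we can reach 1, 4. That is one component of size 2.
Starting from 2 we can reach 2, 3, 6. That is one component of size 3.
The largest has 3 vertices.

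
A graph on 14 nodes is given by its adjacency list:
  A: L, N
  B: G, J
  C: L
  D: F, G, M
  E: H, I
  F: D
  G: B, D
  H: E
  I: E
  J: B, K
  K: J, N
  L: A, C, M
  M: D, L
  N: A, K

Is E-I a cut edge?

Removing E-I leaves no path between E and I: the component count goes from 2 to 3. So it is a bridge.

Yes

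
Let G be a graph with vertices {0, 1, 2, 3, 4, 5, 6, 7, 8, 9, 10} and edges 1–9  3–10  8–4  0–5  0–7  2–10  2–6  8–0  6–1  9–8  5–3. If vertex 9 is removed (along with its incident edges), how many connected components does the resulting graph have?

With 9 gone, the remaining components are: {0, 1, 2, 3, 4, 5, 6, 7, 8, 10}.
That is 1 component.

1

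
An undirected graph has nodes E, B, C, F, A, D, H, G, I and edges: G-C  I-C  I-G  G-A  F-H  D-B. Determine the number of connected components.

4

E is isolated — a component by itself.
Starting from F we can reach F, H. That is one component of size 2.
Starting from B we can reach B, D. That is one component of size 2.
Starting from A we can reach A, C, G, I. That is one component of size 4.
Total: 4 components.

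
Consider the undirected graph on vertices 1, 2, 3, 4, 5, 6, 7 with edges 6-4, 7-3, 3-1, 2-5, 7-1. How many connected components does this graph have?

3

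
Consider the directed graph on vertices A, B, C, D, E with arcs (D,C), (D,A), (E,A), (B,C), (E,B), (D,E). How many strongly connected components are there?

5

{C} is an SCC by itself.
{B} is an SCC by itself.
{E} is an SCC by itself.
{A} is an SCC by itself.
{D} is an SCC by itself.
That gives 5 strongly connected components.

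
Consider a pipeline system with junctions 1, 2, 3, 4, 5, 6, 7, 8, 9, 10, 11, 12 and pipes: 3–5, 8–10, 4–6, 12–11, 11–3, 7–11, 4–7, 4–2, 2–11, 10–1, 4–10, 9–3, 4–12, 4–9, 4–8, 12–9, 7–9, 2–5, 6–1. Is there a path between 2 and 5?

From 2 we can reach 1, 2, 3, 4, 5, 6, 7, 8, 9, 10, 11, 12, which includes 5.

Yes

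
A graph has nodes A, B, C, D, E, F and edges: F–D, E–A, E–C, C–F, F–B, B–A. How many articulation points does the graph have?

1

Removing F increases the component count from 1 to 2, so F is a cut vertex.
By contrast removing D leaves 1 component; it is not a cut vertex. No other vertex is a cut vertex either.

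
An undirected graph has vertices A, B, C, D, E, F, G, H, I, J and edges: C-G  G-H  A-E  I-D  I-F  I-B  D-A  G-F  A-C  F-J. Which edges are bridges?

A-E, B-I, F-J, G-H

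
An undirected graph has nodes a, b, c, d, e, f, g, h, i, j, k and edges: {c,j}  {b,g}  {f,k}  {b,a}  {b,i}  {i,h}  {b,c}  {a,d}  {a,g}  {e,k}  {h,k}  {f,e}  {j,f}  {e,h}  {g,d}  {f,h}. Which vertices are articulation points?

b

Removing b increases the component count from 1 to 2, so b is a cut vertex.
By contrast removing e leaves 1 component; it is not a cut vertex. No other vertex is a cut vertex either.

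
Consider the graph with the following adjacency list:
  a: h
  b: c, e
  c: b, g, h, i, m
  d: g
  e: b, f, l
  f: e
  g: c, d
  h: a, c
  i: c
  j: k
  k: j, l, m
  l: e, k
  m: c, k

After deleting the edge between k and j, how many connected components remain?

Before removal there is 1 component.
k-j is a bridge — removing it separates k's side from j's side.
After removal: 2 components.

2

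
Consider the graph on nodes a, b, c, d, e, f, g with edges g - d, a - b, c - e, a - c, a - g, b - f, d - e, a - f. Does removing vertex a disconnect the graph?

Deleting a raises the number of components from 1 to 2, so a is a cut vertex.

Yes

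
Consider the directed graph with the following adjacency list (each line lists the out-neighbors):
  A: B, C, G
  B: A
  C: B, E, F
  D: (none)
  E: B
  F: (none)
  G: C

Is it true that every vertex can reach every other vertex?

There is no directed path from E to D, so the graph is not strongly connected.

No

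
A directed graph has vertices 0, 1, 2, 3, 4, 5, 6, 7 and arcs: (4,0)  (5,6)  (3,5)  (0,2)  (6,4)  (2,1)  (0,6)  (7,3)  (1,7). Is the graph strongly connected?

From 1 we can reach every vertex (0, 1, 2, 3, 4, 5, 6, 7), and every vertex can reach 1 (0, 1, 2, 3, 4, 5, 6, 7). So the whole graph is one strongly connected component.

Yes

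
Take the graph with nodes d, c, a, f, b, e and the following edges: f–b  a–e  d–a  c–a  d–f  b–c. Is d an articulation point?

Deleting d leaves 1 component (was 1) (its neighbors a, f remain connected to each other), so d is not a cut vertex.

No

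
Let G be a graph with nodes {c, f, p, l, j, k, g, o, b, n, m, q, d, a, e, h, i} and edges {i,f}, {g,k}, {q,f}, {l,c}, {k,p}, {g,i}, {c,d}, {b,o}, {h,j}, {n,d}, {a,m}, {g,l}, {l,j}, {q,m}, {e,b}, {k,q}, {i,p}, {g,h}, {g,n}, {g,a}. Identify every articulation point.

b, g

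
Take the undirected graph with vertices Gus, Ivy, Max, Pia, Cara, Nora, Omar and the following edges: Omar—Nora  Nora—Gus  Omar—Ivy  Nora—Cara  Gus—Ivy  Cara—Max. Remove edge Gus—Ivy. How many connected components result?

Gus and Ivy are still connected via Gus-Nora-Omar-Ivy, so the component count stays at 2.

2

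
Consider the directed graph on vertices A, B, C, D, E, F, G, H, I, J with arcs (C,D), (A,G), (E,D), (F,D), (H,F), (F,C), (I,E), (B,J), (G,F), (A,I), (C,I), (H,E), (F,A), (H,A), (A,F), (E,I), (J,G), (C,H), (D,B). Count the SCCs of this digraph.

{A, B, C, D, E, F, G, H, I, J} are all mutually reachable — one SCC of size 10.
That gives 1 strongly connected component.

1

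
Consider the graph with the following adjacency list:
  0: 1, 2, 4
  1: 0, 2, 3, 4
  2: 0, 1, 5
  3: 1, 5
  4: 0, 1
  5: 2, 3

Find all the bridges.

The edges on the cycle 1-0-4-1 are not bridges since each lies on that cycle.
Every edge lies on some cycle, so there are no bridges.

none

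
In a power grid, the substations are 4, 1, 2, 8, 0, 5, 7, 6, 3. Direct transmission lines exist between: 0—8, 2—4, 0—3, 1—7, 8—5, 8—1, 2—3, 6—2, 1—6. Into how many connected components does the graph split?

1

Starting from 0 we can reach 0, 1, 2, 3, 4, 5, 6, 7, 8. That is one component of size 9.
Total: 1 component.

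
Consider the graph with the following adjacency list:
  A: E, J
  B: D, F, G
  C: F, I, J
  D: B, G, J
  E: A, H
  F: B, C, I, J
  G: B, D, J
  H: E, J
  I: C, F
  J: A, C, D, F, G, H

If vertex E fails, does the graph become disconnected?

Deleting E leaves 1 component (was 1) (its neighbors A, H remain connected to each other), so E is not a cut vertex.

No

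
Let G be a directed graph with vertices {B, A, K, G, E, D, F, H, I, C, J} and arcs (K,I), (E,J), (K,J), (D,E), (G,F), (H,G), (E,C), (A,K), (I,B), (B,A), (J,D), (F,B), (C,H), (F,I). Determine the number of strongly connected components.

1

{A, B, C, D, E, F, G, H, I, J, K} are all mutually reachable — one SCC of size 11.
That gives 1 strongly connected component.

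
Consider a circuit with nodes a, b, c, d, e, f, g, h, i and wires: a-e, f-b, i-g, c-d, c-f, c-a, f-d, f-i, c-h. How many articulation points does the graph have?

4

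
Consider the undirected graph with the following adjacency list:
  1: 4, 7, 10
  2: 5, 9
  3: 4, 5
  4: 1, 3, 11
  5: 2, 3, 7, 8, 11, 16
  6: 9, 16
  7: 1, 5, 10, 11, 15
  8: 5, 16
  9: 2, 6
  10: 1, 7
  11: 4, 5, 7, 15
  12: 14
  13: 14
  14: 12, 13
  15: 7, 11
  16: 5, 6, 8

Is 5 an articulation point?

Yes

Deleting 5 raises the number of components from 2 to 3, so 5 is a cut vertex.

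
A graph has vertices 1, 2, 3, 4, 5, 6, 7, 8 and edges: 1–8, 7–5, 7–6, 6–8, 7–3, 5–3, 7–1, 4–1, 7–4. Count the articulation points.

Removing 7 increases the component count from 2 to 3, so 7 is a cut vertex.
By contrast removing 3 leaves 2 components; it is not a cut vertex. No other vertex is a cut vertex either.

1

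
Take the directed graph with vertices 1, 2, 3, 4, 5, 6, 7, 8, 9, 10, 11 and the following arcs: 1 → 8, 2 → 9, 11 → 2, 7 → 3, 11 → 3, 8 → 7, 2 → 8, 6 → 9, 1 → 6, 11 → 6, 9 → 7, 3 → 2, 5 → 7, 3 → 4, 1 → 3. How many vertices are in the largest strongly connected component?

{2, 3, 7, 8, 9} are all mutually reachable — one SCC of size 5.
{6} is an SCC by itself.
{4} is an SCC by itself.
{5} is an SCC by itself.
{10} is an SCC by itself.
(and 2 more singleton SCCs)
The largest has 5 vertices.

5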